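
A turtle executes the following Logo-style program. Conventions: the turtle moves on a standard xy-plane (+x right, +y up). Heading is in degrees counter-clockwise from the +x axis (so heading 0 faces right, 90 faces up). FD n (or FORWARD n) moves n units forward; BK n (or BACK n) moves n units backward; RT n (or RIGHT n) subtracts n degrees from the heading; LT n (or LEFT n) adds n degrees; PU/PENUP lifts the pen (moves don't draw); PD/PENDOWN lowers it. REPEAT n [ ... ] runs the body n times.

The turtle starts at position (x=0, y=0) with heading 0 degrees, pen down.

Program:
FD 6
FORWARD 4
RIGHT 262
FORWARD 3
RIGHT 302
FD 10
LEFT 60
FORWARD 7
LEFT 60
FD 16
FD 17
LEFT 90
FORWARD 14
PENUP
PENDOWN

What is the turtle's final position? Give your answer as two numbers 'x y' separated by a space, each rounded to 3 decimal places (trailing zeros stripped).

Answer: 12.157 -28.432

Derivation:
Executing turtle program step by step:
Start: pos=(0,0), heading=0, pen down
FD 6: (0,0) -> (6,0) [heading=0, draw]
FD 4: (6,0) -> (10,0) [heading=0, draw]
RT 262: heading 0 -> 98
FD 3: (10,0) -> (9.582,2.971) [heading=98, draw]
RT 302: heading 98 -> 156
FD 10: (9.582,2.971) -> (0.447,7.038) [heading=156, draw]
LT 60: heading 156 -> 216
FD 7: (0.447,7.038) -> (-5.216,2.924) [heading=216, draw]
LT 60: heading 216 -> 276
FD 16: (-5.216,2.924) -> (-3.544,-12.989) [heading=276, draw]
FD 17: (-3.544,-12.989) -> (-1.767,-29.896) [heading=276, draw]
LT 90: heading 276 -> 6
FD 14: (-1.767,-29.896) -> (12.157,-28.432) [heading=6, draw]
PU: pen up
PD: pen down
Final: pos=(12.157,-28.432), heading=6, 8 segment(s) drawn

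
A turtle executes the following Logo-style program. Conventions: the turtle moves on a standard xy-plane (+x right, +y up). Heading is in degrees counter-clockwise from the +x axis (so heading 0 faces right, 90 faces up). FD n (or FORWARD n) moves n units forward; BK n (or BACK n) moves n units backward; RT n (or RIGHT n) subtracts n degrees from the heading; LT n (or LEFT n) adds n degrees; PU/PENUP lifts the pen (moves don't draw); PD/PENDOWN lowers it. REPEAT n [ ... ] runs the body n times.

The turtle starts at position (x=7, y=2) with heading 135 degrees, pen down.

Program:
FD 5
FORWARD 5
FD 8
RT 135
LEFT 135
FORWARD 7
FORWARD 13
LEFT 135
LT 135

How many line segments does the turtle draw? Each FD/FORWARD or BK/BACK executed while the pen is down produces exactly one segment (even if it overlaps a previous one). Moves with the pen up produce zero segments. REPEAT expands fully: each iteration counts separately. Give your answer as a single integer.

Answer: 5

Derivation:
Executing turtle program step by step:
Start: pos=(7,2), heading=135, pen down
FD 5: (7,2) -> (3.464,5.536) [heading=135, draw]
FD 5: (3.464,5.536) -> (-0.071,9.071) [heading=135, draw]
FD 8: (-0.071,9.071) -> (-5.728,14.728) [heading=135, draw]
RT 135: heading 135 -> 0
LT 135: heading 0 -> 135
FD 7: (-5.728,14.728) -> (-10.678,19.678) [heading=135, draw]
FD 13: (-10.678,19.678) -> (-19.87,28.87) [heading=135, draw]
LT 135: heading 135 -> 270
LT 135: heading 270 -> 45
Final: pos=(-19.87,28.87), heading=45, 5 segment(s) drawn
Segments drawn: 5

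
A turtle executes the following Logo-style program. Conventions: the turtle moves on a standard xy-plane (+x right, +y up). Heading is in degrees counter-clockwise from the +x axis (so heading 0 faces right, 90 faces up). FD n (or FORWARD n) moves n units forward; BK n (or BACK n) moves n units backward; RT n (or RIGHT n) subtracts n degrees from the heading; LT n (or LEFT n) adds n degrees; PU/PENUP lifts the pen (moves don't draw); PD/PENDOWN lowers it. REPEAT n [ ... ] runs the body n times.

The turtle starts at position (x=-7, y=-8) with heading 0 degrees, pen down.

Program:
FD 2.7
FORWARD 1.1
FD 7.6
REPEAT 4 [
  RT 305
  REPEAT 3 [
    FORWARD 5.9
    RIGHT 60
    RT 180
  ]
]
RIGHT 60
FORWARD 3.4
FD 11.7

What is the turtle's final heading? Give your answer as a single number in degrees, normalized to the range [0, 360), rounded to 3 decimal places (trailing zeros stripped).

Answer: 160

Derivation:
Executing turtle program step by step:
Start: pos=(-7,-8), heading=0, pen down
FD 2.7: (-7,-8) -> (-4.3,-8) [heading=0, draw]
FD 1.1: (-4.3,-8) -> (-3.2,-8) [heading=0, draw]
FD 7.6: (-3.2,-8) -> (4.4,-8) [heading=0, draw]
REPEAT 4 [
  -- iteration 1/4 --
  RT 305: heading 0 -> 55
  REPEAT 3 [
    -- iteration 1/3 --
    FD 5.9: (4.4,-8) -> (7.784,-3.167) [heading=55, draw]
    RT 60: heading 55 -> 355
    RT 180: heading 355 -> 175
    -- iteration 2/3 --
    FD 5.9: (7.784,-3.167) -> (1.907,-2.653) [heading=175, draw]
    RT 60: heading 175 -> 115
    RT 180: heading 115 -> 295
    -- iteration 3/3 --
    FD 5.9: (1.907,-2.653) -> (4.4,-8) [heading=295, draw]
    RT 60: heading 295 -> 235
    RT 180: heading 235 -> 55
  ]
  -- iteration 2/4 --
  RT 305: heading 55 -> 110
  REPEAT 3 [
    -- iteration 1/3 --
    FD 5.9: (4.4,-8) -> (2.382,-2.456) [heading=110, draw]
    RT 60: heading 110 -> 50
    RT 180: heading 50 -> 230
    -- iteration 2/3 --
    FD 5.9: (2.382,-2.456) -> (-1.41,-6.975) [heading=230, draw]
    RT 60: heading 230 -> 170
    RT 180: heading 170 -> 350
    -- iteration 3/3 --
    FD 5.9: (-1.41,-6.975) -> (4.4,-8) [heading=350, draw]
    RT 60: heading 350 -> 290
    RT 180: heading 290 -> 110
  ]
  -- iteration 3/4 --
  RT 305: heading 110 -> 165
  REPEAT 3 [
    -- iteration 1/3 --
    FD 5.9: (4.4,-8) -> (-1.299,-6.473) [heading=165, draw]
    RT 60: heading 165 -> 105
    RT 180: heading 105 -> 285
    -- iteration 2/3 --
    FD 5.9: (-1.299,-6.473) -> (0.228,-12.172) [heading=285, draw]
    RT 60: heading 285 -> 225
    RT 180: heading 225 -> 45
    -- iteration 3/3 --
    FD 5.9: (0.228,-12.172) -> (4.4,-8) [heading=45, draw]
    RT 60: heading 45 -> 345
    RT 180: heading 345 -> 165
  ]
  -- iteration 4/4 --
  RT 305: heading 165 -> 220
  REPEAT 3 [
    -- iteration 1/3 --
    FD 5.9: (4.4,-8) -> (-0.12,-11.792) [heading=220, draw]
    RT 60: heading 220 -> 160
    RT 180: heading 160 -> 340
    -- iteration 2/3 --
    FD 5.9: (-0.12,-11.792) -> (5.425,-13.81) [heading=340, draw]
    RT 60: heading 340 -> 280
    RT 180: heading 280 -> 100
    -- iteration 3/3 --
    FD 5.9: (5.425,-13.81) -> (4.4,-8) [heading=100, draw]
    RT 60: heading 100 -> 40
    RT 180: heading 40 -> 220
  ]
]
RT 60: heading 220 -> 160
FD 3.4: (4.4,-8) -> (1.205,-6.837) [heading=160, draw]
FD 11.7: (1.205,-6.837) -> (-9.789,-2.835) [heading=160, draw]
Final: pos=(-9.789,-2.835), heading=160, 17 segment(s) drawn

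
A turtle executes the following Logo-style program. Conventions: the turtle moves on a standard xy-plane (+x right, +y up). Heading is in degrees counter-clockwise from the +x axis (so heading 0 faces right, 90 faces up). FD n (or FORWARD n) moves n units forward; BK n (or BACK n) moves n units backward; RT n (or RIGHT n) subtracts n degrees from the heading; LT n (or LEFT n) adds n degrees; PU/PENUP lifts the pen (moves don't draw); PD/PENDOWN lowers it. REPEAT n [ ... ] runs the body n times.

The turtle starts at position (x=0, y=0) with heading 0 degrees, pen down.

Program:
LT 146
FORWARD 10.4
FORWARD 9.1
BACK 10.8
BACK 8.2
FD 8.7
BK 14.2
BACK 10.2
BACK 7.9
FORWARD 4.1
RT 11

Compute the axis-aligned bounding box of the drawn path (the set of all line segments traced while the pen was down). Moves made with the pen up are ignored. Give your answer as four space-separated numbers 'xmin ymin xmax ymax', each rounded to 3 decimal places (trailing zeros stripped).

Executing turtle program step by step:
Start: pos=(0,0), heading=0, pen down
LT 146: heading 0 -> 146
FD 10.4: (0,0) -> (-8.622,5.816) [heading=146, draw]
FD 9.1: (-8.622,5.816) -> (-16.166,10.904) [heading=146, draw]
BK 10.8: (-16.166,10.904) -> (-7.213,4.865) [heading=146, draw]
BK 8.2: (-7.213,4.865) -> (-0.415,0.28) [heading=146, draw]
FD 8.7: (-0.415,0.28) -> (-7.627,5.145) [heading=146, draw]
BK 14.2: (-7.627,5.145) -> (4.145,-2.796) [heading=146, draw]
BK 10.2: (4.145,-2.796) -> (12.601,-8.5) [heading=146, draw]
BK 7.9: (12.601,-8.5) -> (19.151,-12.917) [heading=146, draw]
FD 4.1: (19.151,-12.917) -> (15.752,-10.625) [heading=146, draw]
RT 11: heading 146 -> 135
Final: pos=(15.752,-10.625), heading=135, 9 segment(s) drawn

Segment endpoints: x in {-16.166, -8.622, -7.627, -7.213, -0.415, 0, 4.145, 12.601, 15.752, 19.151}, y in {-12.917, -10.625, -8.5, -2.796, 0, 0.28, 4.865, 5.145, 5.816, 10.904}
xmin=-16.166, ymin=-12.917, xmax=19.151, ymax=10.904

Answer: -16.166 -12.917 19.151 10.904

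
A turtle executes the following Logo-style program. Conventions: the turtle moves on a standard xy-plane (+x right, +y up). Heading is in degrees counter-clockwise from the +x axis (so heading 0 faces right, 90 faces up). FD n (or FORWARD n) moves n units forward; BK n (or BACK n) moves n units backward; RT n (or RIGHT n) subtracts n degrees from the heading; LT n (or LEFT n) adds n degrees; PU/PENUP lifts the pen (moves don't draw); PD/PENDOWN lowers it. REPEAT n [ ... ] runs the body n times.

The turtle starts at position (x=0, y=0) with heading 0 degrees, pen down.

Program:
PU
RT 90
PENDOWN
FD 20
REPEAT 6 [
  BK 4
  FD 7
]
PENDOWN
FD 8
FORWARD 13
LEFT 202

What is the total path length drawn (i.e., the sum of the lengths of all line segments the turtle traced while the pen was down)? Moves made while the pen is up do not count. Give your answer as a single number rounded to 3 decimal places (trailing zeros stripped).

Answer: 107

Derivation:
Executing turtle program step by step:
Start: pos=(0,0), heading=0, pen down
PU: pen up
RT 90: heading 0 -> 270
PD: pen down
FD 20: (0,0) -> (0,-20) [heading=270, draw]
REPEAT 6 [
  -- iteration 1/6 --
  BK 4: (0,-20) -> (0,-16) [heading=270, draw]
  FD 7: (0,-16) -> (0,-23) [heading=270, draw]
  -- iteration 2/6 --
  BK 4: (0,-23) -> (0,-19) [heading=270, draw]
  FD 7: (0,-19) -> (0,-26) [heading=270, draw]
  -- iteration 3/6 --
  BK 4: (0,-26) -> (0,-22) [heading=270, draw]
  FD 7: (0,-22) -> (0,-29) [heading=270, draw]
  -- iteration 4/6 --
  BK 4: (0,-29) -> (0,-25) [heading=270, draw]
  FD 7: (0,-25) -> (0,-32) [heading=270, draw]
  -- iteration 5/6 --
  BK 4: (0,-32) -> (0,-28) [heading=270, draw]
  FD 7: (0,-28) -> (0,-35) [heading=270, draw]
  -- iteration 6/6 --
  BK 4: (0,-35) -> (0,-31) [heading=270, draw]
  FD 7: (0,-31) -> (0,-38) [heading=270, draw]
]
PD: pen down
FD 8: (0,-38) -> (0,-46) [heading=270, draw]
FD 13: (0,-46) -> (0,-59) [heading=270, draw]
LT 202: heading 270 -> 112
Final: pos=(0,-59), heading=112, 15 segment(s) drawn

Segment lengths:
  seg 1: (0,0) -> (0,-20), length = 20
  seg 2: (0,-20) -> (0,-16), length = 4
  seg 3: (0,-16) -> (0,-23), length = 7
  seg 4: (0,-23) -> (0,-19), length = 4
  seg 5: (0,-19) -> (0,-26), length = 7
  seg 6: (0,-26) -> (0,-22), length = 4
  seg 7: (0,-22) -> (0,-29), length = 7
  seg 8: (0,-29) -> (0,-25), length = 4
  seg 9: (0,-25) -> (0,-32), length = 7
  seg 10: (0,-32) -> (0,-28), length = 4
  seg 11: (0,-28) -> (0,-35), length = 7
  seg 12: (0,-35) -> (0,-31), length = 4
  seg 13: (0,-31) -> (0,-38), length = 7
  seg 14: (0,-38) -> (0,-46), length = 8
  seg 15: (0,-46) -> (0,-59), length = 13
Total = 107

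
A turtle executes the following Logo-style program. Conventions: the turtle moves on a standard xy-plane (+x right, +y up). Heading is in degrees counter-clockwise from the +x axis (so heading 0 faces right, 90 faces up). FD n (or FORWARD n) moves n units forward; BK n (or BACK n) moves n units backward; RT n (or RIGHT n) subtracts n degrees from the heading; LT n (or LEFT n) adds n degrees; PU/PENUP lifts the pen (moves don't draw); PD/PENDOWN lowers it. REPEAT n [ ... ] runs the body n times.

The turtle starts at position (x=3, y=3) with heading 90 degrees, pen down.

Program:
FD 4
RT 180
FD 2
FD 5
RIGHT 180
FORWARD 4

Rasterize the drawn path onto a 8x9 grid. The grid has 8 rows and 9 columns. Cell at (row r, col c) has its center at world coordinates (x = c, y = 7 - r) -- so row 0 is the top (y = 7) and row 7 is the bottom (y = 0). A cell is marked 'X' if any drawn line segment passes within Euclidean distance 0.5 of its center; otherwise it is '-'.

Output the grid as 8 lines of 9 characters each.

Answer: ---X-----
---X-----
---X-----
---X-----
---X-----
---X-----
---X-----
---X-----

Derivation:
Segment 0: (3,3) -> (3,7)
Segment 1: (3,7) -> (3,5)
Segment 2: (3,5) -> (3,0)
Segment 3: (3,0) -> (3,4)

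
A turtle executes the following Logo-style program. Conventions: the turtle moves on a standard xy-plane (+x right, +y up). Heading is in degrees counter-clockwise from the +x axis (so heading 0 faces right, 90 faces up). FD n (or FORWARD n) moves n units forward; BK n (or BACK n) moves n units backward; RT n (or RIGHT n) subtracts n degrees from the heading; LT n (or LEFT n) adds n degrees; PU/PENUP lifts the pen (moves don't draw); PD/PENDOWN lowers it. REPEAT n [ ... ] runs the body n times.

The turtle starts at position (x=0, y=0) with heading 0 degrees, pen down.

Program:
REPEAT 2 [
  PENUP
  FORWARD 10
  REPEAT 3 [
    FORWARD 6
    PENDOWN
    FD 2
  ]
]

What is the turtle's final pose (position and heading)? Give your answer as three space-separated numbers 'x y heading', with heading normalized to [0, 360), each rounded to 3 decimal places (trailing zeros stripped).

Executing turtle program step by step:
Start: pos=(0,0), heading=0, pen down
REPEAT 2 [
  -- iteration 1/2 --
  PU: pen up
  FD 10: (0,0) -> (10,0) [heading=0, move]
  REPEAT 3 [
    -- iteration 1/3 --
    FD 6: (10,0) -> (16,0) [heading=0, move]
    PD: pen down
    FD 2: (16,0) -> (18,0) [heading=0, draw]
    -- iteration 2/3 --
    FD 6: (18,0) -> (24,0) [heading=0, draw]
    PD: pen down
    FD 2: (24,0) -> (26,0) [heading=0, draw]
    -- iteration 3/3 --
    FD 6: (26,0) -> (32,0) [heading=0, draw]
    PD: pen down
    FD 2: (32,0) -> (34,0) [heading=0, draw]
  ]
  -- iteration 2/2 --
  PU: pen up
  FD 10: (34,0) -> (44,0) [heading=0, move]
  REPEAT 3 [
    -- iteration 1/3 --
    FD 6: (44,0) -> (50,0) [heading=0, move]
    PD: pen down
    FD 2: (50,0) -> (52,0) [heading=0, draw]
    -- iteration 2/3 --
    FD 6: (52,0) -> (58,0) [heading=0, draw]
    PD: pen down
    FD 2: (58,0) -> (60,0) [heading=0, draw]
    -- iteration 3/3 --
    FD 6: (60,0) -> (66,0) [heading=0, draw]
    PD: pen down
    FD 2: (66,0) -> (68,0) [heading=0, draw]
  ]
]
Final: pos=(68,0), heading=0, 10 segment(s) drawn

Answer: 68 0 0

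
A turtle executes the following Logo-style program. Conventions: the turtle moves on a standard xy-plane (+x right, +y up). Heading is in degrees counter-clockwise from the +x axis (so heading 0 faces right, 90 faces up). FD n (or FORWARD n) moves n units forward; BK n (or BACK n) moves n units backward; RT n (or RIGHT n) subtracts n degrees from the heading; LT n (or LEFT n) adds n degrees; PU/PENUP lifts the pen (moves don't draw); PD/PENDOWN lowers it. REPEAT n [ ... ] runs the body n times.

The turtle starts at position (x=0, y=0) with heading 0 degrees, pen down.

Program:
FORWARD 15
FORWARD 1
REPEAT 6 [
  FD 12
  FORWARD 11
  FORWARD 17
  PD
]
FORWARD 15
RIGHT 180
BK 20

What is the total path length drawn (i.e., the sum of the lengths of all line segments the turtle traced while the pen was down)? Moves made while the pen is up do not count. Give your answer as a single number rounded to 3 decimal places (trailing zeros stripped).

Executing turtle program step by step:
Start: pos=(0,0), heading=0, pen down
FD 15: (0,0) -> (15,0) [heading=0, draw]
FD 1: (15,0) -> (16,0) [heading=0, draw]
REPEAT 6 [
  -- iteration 1/6 --
  FD 12: (16,0) -> (28,0) [heading=0, draw]
  FD 11: (28,0) -> (39,0) [heading=0, draw]
  FD 17: (39,0) -> (56,0) [heading=0, draw]
  PD: pen down
  -- iteration 2/6 --
  FD 12: (56,0) -> (68,0) [heading=0, draw]
  FD 11: (68,0) -> (79,0) [heading=0, draw]
  FD 17: (79,0) -> (96,0) [heading=0, draw]
  PD: pen down
  -- iteration 3/6 --
  FD 12: (96,0) -> (108,0) [heading=0, draw]
  FD 11: (108,0) -> (119,0) [heading=0, draw]
  FD 17: (119,0) -> (136,0) [heading=0, draw]
  PD: pen down
  -- iteration 4/6 --
  FD 12: (136,0) -> (148,0) [heading=0, draw]
  FD 11: (148,0) -> (159,0) [heading=0, draw]
  FD 17: (159,0) -> (176,0) [heading=0, draw]
  PD: pen down
  -- iteration 5/6 --
  FD 12: (176,0) -> (188,0) [heading=0, draw]
  FD 11: (188,0) -> (199,0) [heading=0, draw]
  FD 17: (199,0) -> (216,0) [heading=0, draw]
  PD: pen down
  -- iteration 6/6 --
  FD 12: (216,0) -> (228,0) [heading=0, draw]
  FD 11: (228,0) -> (239,0) [heading=0, draw]
  FD 17: (239,0) -> (256,0) [heading=0, draw]
  PD: pen down
]
FD 15: (256,0) -> (271,0) [heading=0, draw]
RT 180: heading 0 -> 180
BK 20: (271,0) -> (291,0) [heading=180, draw]
Final: pos=(291,0), heading=180, 22 segment(s) drawn

Segment lengths:
  seg 1: (0,0) -> (15,0), length = 15
  seg 2: (15,0) -> (16,0), length = 1
  seg 3: (16,0) -> (28,0), length = 12
  seg 4: (28,0) -> (39,0), length = 11
  seg 5: (39,0) -> (56,0), length = 17
  seg 6: (56,0) -> (68,0), length = 12
  seg 7: (68,0) -> (79,0), length = 11
  seg 8: (79,0) -> (96,0), length = 17
  seg 9: (96,0) -> (108,0), length = 12
  seg 10: (108,0) -> (119,0), length = 11
  seg 11: (119,0) -> (136,0), length = 17
  seg 12: (136,0) -> (148,0), length = 12
  seg 13: (148,0) -> (159,0), length = 11
  seg 14: (159,0) -> (176,0), length = 17
  seg 15: (176,0) -> (188,0), length = 12
  seg 16: (188,0) -> (199,0), length = 11
  seg 17: (199,0) -> (216,0), length = 17
  seg 18: (216,0) -> (228,0), length = 12
  seg 19: (228,0) -> (239,0), length = 11
  seg 20: (239,0) -> (256,0), length = 17
  seg 21: (256,0) -> (271,0), length = 15
  seg 22: (271,0) -> (291,0), length = 20
Total = 291

Answer: 291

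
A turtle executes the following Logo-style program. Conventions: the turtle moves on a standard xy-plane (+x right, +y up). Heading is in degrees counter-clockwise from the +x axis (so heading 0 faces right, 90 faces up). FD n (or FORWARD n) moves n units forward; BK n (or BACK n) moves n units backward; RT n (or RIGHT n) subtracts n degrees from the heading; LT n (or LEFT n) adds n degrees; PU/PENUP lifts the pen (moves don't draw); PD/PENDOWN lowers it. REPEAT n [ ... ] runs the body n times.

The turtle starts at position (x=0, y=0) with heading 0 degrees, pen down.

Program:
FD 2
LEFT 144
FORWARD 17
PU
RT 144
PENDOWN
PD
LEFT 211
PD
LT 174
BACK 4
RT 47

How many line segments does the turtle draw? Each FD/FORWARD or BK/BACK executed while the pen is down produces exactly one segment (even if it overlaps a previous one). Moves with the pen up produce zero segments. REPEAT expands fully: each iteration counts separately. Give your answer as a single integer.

Answer: 3

Derivation:
Executing turtle program step by step:
Start: pos=(0,0), heading=0, pen down
FD 2: (0,0) -> (2,0) [heading=0, draw]
LT 144: heading 0 -> 144
FD 17: (2,0) -> (-11.753,9.992) [heading=144, draw]
PU: pen up
RT 144: heading 144 -> 0
PD: pen down
PD: pen down
LT 211: heading 0 -> 211
PD: pen down
LT 174: heading 211 -> 25
BK 4: (-11.753,9.992) -> (-15.379,8.302) [heading=25, draw]
RT 47: heading 25 -> 338
Final: pos=(-15.379,8.302), heading=338, 3 segment(s) drawn
Segments drawn: 3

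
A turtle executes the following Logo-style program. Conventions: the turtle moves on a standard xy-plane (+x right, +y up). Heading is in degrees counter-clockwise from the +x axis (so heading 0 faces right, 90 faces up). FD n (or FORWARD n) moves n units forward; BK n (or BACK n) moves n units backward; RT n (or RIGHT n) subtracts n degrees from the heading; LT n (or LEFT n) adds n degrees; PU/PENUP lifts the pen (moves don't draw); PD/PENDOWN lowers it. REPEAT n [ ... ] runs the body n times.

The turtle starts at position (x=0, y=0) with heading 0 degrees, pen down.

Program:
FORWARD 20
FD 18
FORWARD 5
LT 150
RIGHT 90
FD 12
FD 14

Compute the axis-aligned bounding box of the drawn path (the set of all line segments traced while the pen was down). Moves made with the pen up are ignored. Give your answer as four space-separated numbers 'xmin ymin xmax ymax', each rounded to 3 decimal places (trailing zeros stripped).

Executing turtle program step by step:
Start: pos=(0,0), heading=0, pen down
FD 20: (0,0) -> (20,0) [heading=0, draw]
FD 18: (20,0) -> (38,0) [heading=0, draw]
FD 5: (38,0) -> (43,0) [heading=0, draw]
LT 150: heading 0 -> 150
RT 90: heading 150 -> 60
FD 12: (43,0) -> (49,10.392) [heading=60, draw]
FD 14: (49,10.392) -> (56,22.517) [heading=60, draw]
Final: pos=(56,22.517), heading=60, 5 segment(s) drawn

Segment endpoints: x in {0, 20, 38, 43, 49, 56}, y in {0, 10.392, 22.517}
xmin=0, ymin=0, xmax=56, ymax=22.517

Answer: 0 0 56 22.517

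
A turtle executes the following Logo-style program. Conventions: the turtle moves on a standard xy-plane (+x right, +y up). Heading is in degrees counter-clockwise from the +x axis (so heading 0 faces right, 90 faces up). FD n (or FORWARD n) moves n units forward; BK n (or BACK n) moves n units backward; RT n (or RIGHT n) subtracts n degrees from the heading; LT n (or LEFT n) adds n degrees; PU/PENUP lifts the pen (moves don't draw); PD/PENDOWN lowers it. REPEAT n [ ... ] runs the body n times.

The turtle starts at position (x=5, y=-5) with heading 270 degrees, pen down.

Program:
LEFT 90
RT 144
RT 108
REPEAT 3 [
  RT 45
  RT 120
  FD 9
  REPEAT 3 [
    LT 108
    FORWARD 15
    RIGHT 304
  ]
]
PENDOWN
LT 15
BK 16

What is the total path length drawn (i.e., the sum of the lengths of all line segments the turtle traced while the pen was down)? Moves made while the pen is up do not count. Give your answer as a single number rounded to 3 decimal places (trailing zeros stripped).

Answer: 178

Derivation:
Executing turtle program step by step:
Start: pos=(5,-5), heading=270, pen down
LT 90: heading 270 -> 0
RT 144: heading 0 -> 216
RT 108: heading 216 -> 108
REPEAT 3 [
  -- iteration 1/3 --
  RT 45: heading 108 -> 63
  RT 120: heading 63 -> 303
  FD 9: (5,-5) -> (9.902,-12.548) [heading=303, draw]
  REPEAT 3 [
    -- iteration 1/3 --
    LT 108: heading 303 -> 51
    FD 15: (9.902,-12.548) -> (19.342,-0.891) [heading=51, draw]
    RT 304: heading 51 -> 107
    -- iteration 2/3 --
    LT 108: heading 107 -> 215
    FD 15: (19.342,-0.891) -> (7.054,-9.494) [heading=215, draw]
    RT 304: heading 215 -> 271
    -- iteration 3/3 --
    LT 108: heading 271 -> 19
    FD 15: (7.054,-9.494) -> (21.237,-4.611) [heading=19, draw]
    RT 304: heading 19 -> 75
  ]
  -- iteration 2/3 --
  RT 45: heading 75 -> 30
  RT 120: heading 30 -> 270
  FD 9: (21.237,-4.611) -> (21.237,-13.611) [heading=270, draw]
  REPEAT 3 [
    -- iteration 1/3 --
    LT 108: heading 270 -> 18
    FD 15: (21.237,-13.611) -> (35.503,-8.976) [heading=18, draw]
    RT 304: heading 18 -> 74
    -- iteration 2/3 --
    LT 108: heading 74 -> 182
    FD 15: (35.503,-8.976) -> (20.512,-9.499) [heading=182, draw]
    RT 304: heading 182 -> 238
    -- iteration 3/3 --
    LT 108: heading 238 -> 346
    FD 15: (20.512,-9.499) -> (35.066,-13.128) [heading=346, draw]
    RT 304: heading 346 -> 42
  ]
  -- iteration 3/3 --
  RT 45: heading 42 -> 357
  RT 120: heading 357 -> 237
  FD 9: (35.066,-13.128) -> (30.165,-20.676) [heading=237, draw]
  REPEAT 3 [
    -- iteration 1/3 --
    LT 108: heading 237 -> 345
    FD 15: (30.165,-20.676) -> (44.654,-24.558) [heading=345, draw]
    RT 304: heading 345 -> 41
    -- iteration 2/3 --
    LT 108: heading 41 -> 149
    FD 15: (44.654,-24.558) -> (31.796,-16.833) [heading=149, draw]
    RT 304: heading 149 -> 205
    -- iteration 3/3 --
    LT 108: heading 205 -> 313
    FD 15: (31.796,-16.833) -> (42.026,-27.803) [heading=313, draw]
    RT 304: heading 313 -> 9
  ]
]
PD: pen down
LT 15: heading 9 -> 24
BK 16: (42.026,-27.803) -> (27.409,-34.311) [heading=24, draw]
Final: pos=(27.409,-34.311), heading=24, 13 segment(s) drawn

Segment lengths:
  seg 1: (5,-5) -> (9.902,-12.548), length = 9
  seg 2: (9.902,-12.548) -> (19.342,-0.891), length = 15
  seg 3: (19.342,-0.891) -> (7.054,-9.494), length = 15
  seg 4: (7.054,-9.494) -> (21.237,-4.611), length = 15
  seg 5: (21.237,-4.611) -> (21.237,-13.611), length = 9
  seg 6: (21.237,-13.611) -> (35.503,-8.976), length = 15
  seg 7: (35.503,-8.976) -> (20.512,-9.499), length = 15
  seg 8: (20.512,-9.499) -> (35.066,-13.128), length = 15
  seg 9: (35.066,-13.128) -> (30.165,-20.676), length = 9
  seg 10: (30.165,-20.676) -> (44.654,-24.558), length = 15
  seg 11: (44.654,-24.558) -> (31.796,-16.833), length = 15
  seg 12: (31.796,-16.833) -> (42.026,-27.803), length = 15
  seg 13: (42.026,-27.803) -> (27.409,-34.311), length = 16
Total = 178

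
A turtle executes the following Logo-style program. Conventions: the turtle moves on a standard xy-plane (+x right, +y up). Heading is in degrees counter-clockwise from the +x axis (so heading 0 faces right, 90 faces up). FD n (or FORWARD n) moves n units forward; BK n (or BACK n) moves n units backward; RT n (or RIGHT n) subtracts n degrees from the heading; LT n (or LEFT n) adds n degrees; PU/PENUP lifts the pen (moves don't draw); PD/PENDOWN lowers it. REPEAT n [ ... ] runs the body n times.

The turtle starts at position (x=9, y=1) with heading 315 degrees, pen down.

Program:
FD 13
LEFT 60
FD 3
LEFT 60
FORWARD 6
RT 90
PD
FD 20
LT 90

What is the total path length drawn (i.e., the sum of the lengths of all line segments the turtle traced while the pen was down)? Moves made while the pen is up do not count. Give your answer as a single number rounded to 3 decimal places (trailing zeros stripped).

Executing turtle program step by step:
Start: pos=(9,1), heading=315, pen down
FD 13: (9,1) -> (18.192,-8.192) [heading=315, draw]
LT 60: heading 315 -> 15
FD 3: (18.192,-8.192) -> (21.09,-7.416) [heading=15, draw]
LT 60: heading 15 -> 75
FD 6: (21.09,-7.416) -> (22.643,-1.62) [heading=75, draw]
RT 90: heading 75 -> 345
PD: pen down
FD 20: (22.643,-1.62) -> (41.962,-6.797) [heading=345, draw]
LT 90: heading 345 -> 75
Final: pos=(41.962,-6.797), heading=75, 4 segment(s) drawn

Segment lengths:
  seg 1: (9,1) -> (18.192,-8.192), length = 13
  seg 2: (18.192,-8.192) -> (21.09,-7.416), length = 3
  seg 3: (21.09,-7.416) -> (22.643,-1.62), length = 6
  seg 4: (22.643,-1.62) -> (41.962,-6.797), length = 20
Total = 42

Answer: 42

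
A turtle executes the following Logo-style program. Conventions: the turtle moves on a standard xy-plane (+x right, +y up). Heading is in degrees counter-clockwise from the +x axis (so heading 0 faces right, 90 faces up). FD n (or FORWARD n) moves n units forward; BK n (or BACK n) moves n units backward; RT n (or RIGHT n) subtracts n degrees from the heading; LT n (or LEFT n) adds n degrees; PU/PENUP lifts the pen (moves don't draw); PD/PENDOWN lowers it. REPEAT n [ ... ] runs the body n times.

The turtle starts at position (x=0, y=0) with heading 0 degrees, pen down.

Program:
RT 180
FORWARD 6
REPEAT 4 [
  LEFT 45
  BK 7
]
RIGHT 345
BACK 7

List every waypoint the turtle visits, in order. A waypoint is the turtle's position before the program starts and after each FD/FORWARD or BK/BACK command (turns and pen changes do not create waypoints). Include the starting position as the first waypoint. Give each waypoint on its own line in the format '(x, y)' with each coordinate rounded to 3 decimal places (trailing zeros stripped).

Answer: (0, 0)
(-6, 0)
(-1.05, 4.95)
(-1.05, 11.95)
(-6, 16.899)
(-13, 16.899)
(-19.761, 15.088)

Derivation:
Executing turtle program step by step:
Start: pos=(0,0), heading=0, pen down
RT 180: heading 0 -> 180
FD 6: (0,0) -> (-6,0) [heading=180, draw]
REPEAT 4 [
  -- iteration 1/4 --
  LT 45: heading 180 -> 225
  BK 7: (-6,0) -> (-1.05,4.95) [heading=225, draw]
  -- iteration 2/4 --
  LT 45: heading 225 -> 270
  BK 7: (-1.05,4.95) -> (-1.05,11.95) [heading=270, draw]
  -- iteration 3/4 --
  LT 45: heading 270 -> 315
  BK 7: (-1.05,11.95) -> (-6,16.899) [heading=315, draw]
  -- iteration 4/4 --
  LT 45: heading 315 -> 0
  BK 7: (-6,16.899) -> (-13,16.899) [heading=0, draw]
]
RT 345: heading 0 -> 15
BK 7: (-13,16.899) -> (-19.761,15.088) [heading=15, draw]
Final: pos=(-19.761,15.088), heading=15, 6 segment(s) drawn
Waypoints (7 total):
(0, 0)
(-6, 0)
(-1.05, 4.95)
(-1.05, 11.95)
(-6, 16.899)
(-13, 16.899)
(-19.761, 15.088)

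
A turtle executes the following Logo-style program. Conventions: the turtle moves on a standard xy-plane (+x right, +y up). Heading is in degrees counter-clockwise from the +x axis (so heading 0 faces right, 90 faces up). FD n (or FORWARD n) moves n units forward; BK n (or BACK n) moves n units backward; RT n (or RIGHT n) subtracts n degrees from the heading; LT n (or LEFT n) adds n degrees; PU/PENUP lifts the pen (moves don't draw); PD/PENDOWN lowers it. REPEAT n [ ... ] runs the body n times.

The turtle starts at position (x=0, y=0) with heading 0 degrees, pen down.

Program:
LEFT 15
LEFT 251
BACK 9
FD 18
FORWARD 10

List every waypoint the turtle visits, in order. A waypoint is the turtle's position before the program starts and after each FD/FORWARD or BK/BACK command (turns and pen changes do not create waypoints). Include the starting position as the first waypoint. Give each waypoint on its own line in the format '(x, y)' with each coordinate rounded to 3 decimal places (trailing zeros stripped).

Answer: (0, 0)
(0.628, 8.978)
(-0.628, -8.978)
(-1.325, -18.954)

Derivation:
Executing turtle program step by step:
Start: pos=(0,0), heading=0, pen down
LT 15: heading 0 -> 15
LT 251: heading 15 -> 266
BK 9: (0,0) -> (0.628,8.978) [heading=266, draw]
FD 18: (0.628,8.978) -> (-0.628,-8.978) [heading=266, draw]
FD 10: (-0.628,-8.978) -> (-1.325,-18.954) [heading=266, draw]
Final: pos=(-1.325,-18.954), heading=266, 3 segment(s) drawn
Waypoints (4 total):
(0, 0)
(0.628, 8.978)
(-0.628, -8.978)
(-1.325, -18.954)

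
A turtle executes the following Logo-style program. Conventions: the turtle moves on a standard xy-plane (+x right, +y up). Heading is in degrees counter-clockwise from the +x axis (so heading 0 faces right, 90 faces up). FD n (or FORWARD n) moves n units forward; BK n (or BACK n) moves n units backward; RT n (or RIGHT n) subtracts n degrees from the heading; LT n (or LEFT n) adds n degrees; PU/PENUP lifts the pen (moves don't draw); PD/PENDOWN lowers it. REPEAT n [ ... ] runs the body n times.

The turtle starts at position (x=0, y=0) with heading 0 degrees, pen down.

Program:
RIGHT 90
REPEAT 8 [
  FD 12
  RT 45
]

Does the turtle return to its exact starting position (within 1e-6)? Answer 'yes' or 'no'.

Executing turtle program step by step:
Start: pos=(0,0), heading=0, pen down
RT 90: heading 0 -> 270
REPEAT 8 [
  -- iteration 1/8 --
  FD 12: (0,0) -> (0,-12) [heading=270, draw]
  RT 45: heading 270 -> 225
  -- iteration 2/8 --
  FD 12: (0,-12) -> (-8.485,-20.485) [heading=225, draw]
  RT 45: heading 225 -> 180
  -- iteration 3/8 --
  FD 12: (-8.485,-20.485) -> (-20.485,-20.485) [heading=180, draw]
  RT 45: heading 180 -> 135
  -- iteration 4/8 --
  FD 12: (-20.485,-20.485) -> (-28.971,-12) [heading=135, draw]
  RT 45: heading 135 -> 90
  -- iteration 5/8 --
  FD 12: (-28.971,-12) -> (-28.971,0) [heading=90, draw]
  RT 45: heading 90 -> 45
  -- iteration 6/8 --
  FD 12: (-28.971,0) -> (-20.485,8.485) [heading=45, draw]
  RT 45: heading 45 -> 0
  -- iteration 7/8 --
  FD 12: (-20.485,8.485) -> (-8.485,8.485) [heading=0, draw]
  RT 45: heading 0 -> 315
  -- iteration 8/8 --
  FD 12: (-8.485,8.485) -> (0,0) [heading=315, draw]
  RT 45: heading 315 -> 270
]
Final: pos=(0,0), heading=270, 8 segment(s) drawn

Start position: (0, 0)
Final position: (0, 0)
Distance = 0; < 1e-6 -> CLOSED

Answer: yes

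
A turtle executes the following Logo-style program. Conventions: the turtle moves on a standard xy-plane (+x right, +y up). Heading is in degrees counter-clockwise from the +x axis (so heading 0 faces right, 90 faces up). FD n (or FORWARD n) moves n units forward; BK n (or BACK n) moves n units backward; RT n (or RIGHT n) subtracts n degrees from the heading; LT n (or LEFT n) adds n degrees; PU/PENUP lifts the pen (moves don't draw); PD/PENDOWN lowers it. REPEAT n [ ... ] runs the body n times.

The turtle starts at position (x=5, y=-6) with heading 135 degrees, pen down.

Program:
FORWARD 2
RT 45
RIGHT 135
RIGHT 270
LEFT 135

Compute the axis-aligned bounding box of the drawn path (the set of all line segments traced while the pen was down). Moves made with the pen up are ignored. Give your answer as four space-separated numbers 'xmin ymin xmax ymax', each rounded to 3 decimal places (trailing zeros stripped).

Answer: 3.586 -6 5 -4.586

Derivation:
Executing turtle program step by step:
Start: pos=(5,-6), heading=135, pen down
FD 2: (5,-6) -> (3.586,-4.586) [heading=135, draw]
RT 45: heading 135 -> 90
RT 135: heading 90 -> 315
RT 270: heading 315 -> 45
LT 135: heading 45 -> 180
Final: pos=(3.586,-4.586), heading=180, 1 segment(s) drawn

Segment endpoints: x in {3.586, 5}, y in {-6, -4.586}
xmin=3.586, ymin=-6, xmax=5, ymax=-4.586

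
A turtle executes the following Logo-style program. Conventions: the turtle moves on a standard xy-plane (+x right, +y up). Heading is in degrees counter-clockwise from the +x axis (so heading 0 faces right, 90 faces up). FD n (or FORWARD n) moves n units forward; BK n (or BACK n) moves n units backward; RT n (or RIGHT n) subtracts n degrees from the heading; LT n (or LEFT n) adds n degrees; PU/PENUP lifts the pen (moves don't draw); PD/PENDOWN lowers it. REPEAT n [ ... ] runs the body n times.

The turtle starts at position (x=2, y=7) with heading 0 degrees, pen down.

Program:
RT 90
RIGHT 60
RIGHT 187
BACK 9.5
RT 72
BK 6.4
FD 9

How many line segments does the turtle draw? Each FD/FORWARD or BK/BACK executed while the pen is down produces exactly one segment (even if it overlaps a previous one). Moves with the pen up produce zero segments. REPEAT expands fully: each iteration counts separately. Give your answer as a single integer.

Executing turtle program step by step:
Start: pos=(2,7), heading=0, pen down
RT 90: heading 0 -> 270
RT 60: heading 270 -> 210
RT 187: heading 210 -> 23
BK 9.5: (2,7) -> (-6.745,3.288) [heading=23, draw]
RT 72: heading 23 -> 311
BK 6.4: (-6.745,3.288) -> (-10.944,8.118) [heading=311, draw]
FD 9: (-10.944,8.118) -> (-5.039,1.326) [heading=311, draw]
Final: pos=(-5.039,1.326), heading=311, 3 segment(s) drawn
Segments drawn: 3

Answer: 3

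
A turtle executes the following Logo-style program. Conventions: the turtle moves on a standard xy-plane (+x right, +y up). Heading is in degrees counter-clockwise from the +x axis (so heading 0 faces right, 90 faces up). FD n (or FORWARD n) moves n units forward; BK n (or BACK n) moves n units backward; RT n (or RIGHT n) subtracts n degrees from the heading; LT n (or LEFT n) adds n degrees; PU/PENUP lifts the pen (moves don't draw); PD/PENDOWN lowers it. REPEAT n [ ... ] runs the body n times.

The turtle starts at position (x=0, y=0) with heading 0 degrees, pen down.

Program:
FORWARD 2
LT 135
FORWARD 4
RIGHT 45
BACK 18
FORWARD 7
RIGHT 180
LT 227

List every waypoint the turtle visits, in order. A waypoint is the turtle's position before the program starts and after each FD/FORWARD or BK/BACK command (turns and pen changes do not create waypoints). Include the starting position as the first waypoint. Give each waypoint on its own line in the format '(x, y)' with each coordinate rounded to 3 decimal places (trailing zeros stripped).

Executing turtle program step by step:
Start: pos=(0,0), heading=0, pen down
FD 2: (0,0) -> (2,0) [heading=0, draw]
LT 135: heading 0 -> 135
FD 4: (2,0) -> (-0.828,2.828) [heading=135, draw]
RT 45: heading 135 -> 90
BK 18: (-0.828,2.828) -> (-0.828,-15.172) [heading=90, draw]
FD 7: (-0.828,-15.172) -> (-0.828,-8.172) [heading=90, draw]
RT 180: heading 90 -> 270
LT 227: heading 270 -> 137
Final: pos=(-0.828,-8.172), heading=137, 4 segment(s) drawn
Waypoints (5 total):
(0, 0)
(2, 0)
(-0.828, 2.828)
(-0.828, -15.172)
(-0.828, -8.172)

Answer: (0, 0)
(2, 0)
(-0.828, 2.828)
(-0.828, -15.172)
(-0.828, -8.172)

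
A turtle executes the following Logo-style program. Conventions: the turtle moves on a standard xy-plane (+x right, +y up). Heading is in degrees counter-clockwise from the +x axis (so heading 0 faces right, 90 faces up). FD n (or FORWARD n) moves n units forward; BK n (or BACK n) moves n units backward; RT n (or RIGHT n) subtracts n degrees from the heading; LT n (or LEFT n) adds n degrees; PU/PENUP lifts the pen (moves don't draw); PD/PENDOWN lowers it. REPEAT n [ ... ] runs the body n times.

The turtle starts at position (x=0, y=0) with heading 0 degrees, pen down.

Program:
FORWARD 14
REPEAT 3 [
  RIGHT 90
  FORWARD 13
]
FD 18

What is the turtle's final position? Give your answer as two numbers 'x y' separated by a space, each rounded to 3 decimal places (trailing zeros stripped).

Executing turtle program step by step:
Start: pos=(0,0), heading=0, pen down
FD 14: (0,0) -> (14,0) [heading=0, draw]
REPEAT 3 [
  -- iteration 1/3 --
  RT 90: heading 0 -> 270
  FD 13: (14,0) -> (14,-13) [heading=270, draw]
  -- iteration 2/3 --
  RT 90: heading 270 -> 180
  FD 13: (14,-13) -> (1,-13) [heading=180, draw]
  -- iteration 3/3 --
  RT 90: heading 180 -> 90
  FD 13: (1,-13) -> (1,0) [heading=90, draw]
]
FD 18: (1,0) -> (1,18) [heading=90, draw]
Final: pos=(1,18), heading=90, 5 segment(s) drawn

Answer: 1 18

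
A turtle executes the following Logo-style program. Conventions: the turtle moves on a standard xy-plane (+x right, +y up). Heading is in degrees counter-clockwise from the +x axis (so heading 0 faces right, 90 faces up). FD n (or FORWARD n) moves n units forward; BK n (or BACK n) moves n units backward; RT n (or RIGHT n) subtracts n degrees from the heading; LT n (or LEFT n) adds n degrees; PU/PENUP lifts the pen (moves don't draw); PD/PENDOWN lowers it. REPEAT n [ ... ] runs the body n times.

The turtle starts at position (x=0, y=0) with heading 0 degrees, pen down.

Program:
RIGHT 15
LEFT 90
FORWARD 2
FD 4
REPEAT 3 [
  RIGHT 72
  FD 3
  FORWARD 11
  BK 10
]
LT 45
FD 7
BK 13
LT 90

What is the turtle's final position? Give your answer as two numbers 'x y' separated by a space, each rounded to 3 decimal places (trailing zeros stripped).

Answer: 4.499 5.72

Derivation:
Executing turtle program step by step:
Start: pos=(0,0), heading=0, pen down
RT 15: heading 0 -> 345
LT 90: heading 345 -> 75
FD 2: (0,0) -> (0.518,1.932) [heading=75, draw]
FD 4: (0.518,1.932) -> (1.553,5.796) [heading=75, draw]
REPEAT 3 [
  -- iteration 1/3 --
  RT 72: heading 75 -> 3
  FD 3: (1.553,5.796) -> (4.549,5.953) [heading=3, draw]
  FD 11: (4.549,5.953) -> (15.534,6.528) [heading=3, draw]
  BK 10: (15.534,6.528) -> (5.547,6.005) [heading=3, draw]
  -- iteration 2/3 --
  RT 72: heading 3 -> 291
  FD 3: (5.547,6.005) -> (6.623,3.204) [heading=291, draw]
  FD 11: (6.623,3.204) -> (10.565,-7.065) [heading=291, draw]
  BK 10: (10.565,-7.065) -> (6.981,2.271) [heading=291, draw]
  -- iteration 3/3 --
  RT 72: heading 291 -> 219
  FD 3: (6.981,2.271) -> (4.649,0.383) [heading=219, draw]
  FD 11: (4.649,0.383) -> (-3.899,-6.54) [heading=219, draw]
  BK 10: (-3.899,-6.54) -> (3.872,-0.247) [heading=219, draw]
]
LT 45: heading 219 -> 264
FD 7: (3.872,-0.247) -> (3.141,-7.208) [heading=264, draw]
BK 13: (3.141,-7.208) -> (4.499,5.72) [heading=264, draw]
LT 90: heading 264 -> 354
Final: pos=(4.499,5.72), heading=354, 13 segment(s) drawn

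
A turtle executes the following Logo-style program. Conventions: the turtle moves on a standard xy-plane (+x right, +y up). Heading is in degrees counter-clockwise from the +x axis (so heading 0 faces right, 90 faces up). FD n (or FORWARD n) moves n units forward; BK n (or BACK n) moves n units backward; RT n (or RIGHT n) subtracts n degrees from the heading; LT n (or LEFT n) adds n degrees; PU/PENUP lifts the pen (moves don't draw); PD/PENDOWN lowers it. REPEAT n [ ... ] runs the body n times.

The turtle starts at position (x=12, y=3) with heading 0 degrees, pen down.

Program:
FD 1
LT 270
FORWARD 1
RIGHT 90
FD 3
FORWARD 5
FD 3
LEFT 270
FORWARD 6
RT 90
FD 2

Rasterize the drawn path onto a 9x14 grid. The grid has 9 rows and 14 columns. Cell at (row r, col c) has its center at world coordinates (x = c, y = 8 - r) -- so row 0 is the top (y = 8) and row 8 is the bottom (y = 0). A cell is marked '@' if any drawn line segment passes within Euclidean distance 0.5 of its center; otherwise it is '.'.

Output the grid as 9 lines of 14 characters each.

Answer: ..@@@.........
..@...........
..@...........
..@...........
..@...........
..@.........@@
..@@@@@@@@@@@@
..............
..............

Derivation:
Segment 0: (12,3) -> (13,3)
Segment 1: (13,3) -> (13,2)
Segment 2: (13,2) -> (10,2)
Segment 3: (10,2) -> (5,2)
Segment 4: (5,2) -> (2,2)
Segment 5: (2,2) -> (2,8)
Segment 6: (2,8) -> (4,8)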